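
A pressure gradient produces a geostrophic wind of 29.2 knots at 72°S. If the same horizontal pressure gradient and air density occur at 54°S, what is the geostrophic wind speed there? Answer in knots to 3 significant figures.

With the same pressure gradient and density, V_g ∝ 1/f ∝ 1/sin φ.
V₂ = V₁ · sin φ₁ / sin φ₂ = 29.2 × sin 72° / sin 54°
V₂ = 29.2 × 0.9511/0.8090 = 34.3 knots

34.3 knots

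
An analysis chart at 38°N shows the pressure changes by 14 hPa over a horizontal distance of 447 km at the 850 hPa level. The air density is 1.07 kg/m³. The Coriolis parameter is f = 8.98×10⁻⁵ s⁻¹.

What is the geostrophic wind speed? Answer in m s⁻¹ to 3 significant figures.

32.6 m s⁻¹

Pressure gradient: |∂P/∂n| = 1400 Pa / 447000 m = 3.13×10⁻³ Pa/m
Geostrophic balance (pressure-gradient force = Coriolis force):
V_g = (1/(fρ)) |∂P/∂n| = 3.13×10⁻³ / (8.98×10⁻⁵ × 1.07) = 32.6 m/s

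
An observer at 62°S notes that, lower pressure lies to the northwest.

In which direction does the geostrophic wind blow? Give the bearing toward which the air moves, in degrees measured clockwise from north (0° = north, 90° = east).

225°

The pressure-gradient force points toward the northwest (bearing 315°).
Geostrophic balance: in the Southern Hemisphere the Coriolis force deflects motion to the left, so the geostrophic wind blows 90° to the left of the pressure-gradient force (low pressure on the right).
Rotating 315° by 90° counterclockwise gives 225° — the wind blows toward the southwest.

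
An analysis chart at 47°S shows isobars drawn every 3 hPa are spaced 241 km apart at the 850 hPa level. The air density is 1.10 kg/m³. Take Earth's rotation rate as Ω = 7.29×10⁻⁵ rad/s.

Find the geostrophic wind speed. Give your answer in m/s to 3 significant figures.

Coriolis parameter at 47°S:
f = 2Ω sin φ = 2 × 7.29×10⁻⁵ × sin 47° = 1.07×10⁻⁴ s⁻¹
Pressure gradient: |∂P/∂n| = 300 Pa / 241000 m = 1.24×10⁻³ Pa/m
Geostrophic balance (pressure-gradient force = Coriolis force):
V_g = (1/(fρ)) |∂P/∂n| = 1.24×10⁻³ / (1.07×10⁻⁴ × 1.10) = 10.6 m/s

10.6 m/s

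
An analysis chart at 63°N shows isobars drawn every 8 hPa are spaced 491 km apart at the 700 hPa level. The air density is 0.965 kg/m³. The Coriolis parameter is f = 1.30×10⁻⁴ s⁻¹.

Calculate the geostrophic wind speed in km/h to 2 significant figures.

Pressure gradient: |∂P/∂n| = 800 Pa / 491000 m = 1.63×10⁻³ Pa/m
Geostrophic balance (pressure-gradient force = Coriolis force):
V_g = (1/(fρ)) |∂P/∂n| = 1.63×10⁻³ / (1.30×10⁻⁴ × 0.965) = 13.0 m/s
Converting: 13.0 m/s × 3.6 = 47 km/h

47 km/h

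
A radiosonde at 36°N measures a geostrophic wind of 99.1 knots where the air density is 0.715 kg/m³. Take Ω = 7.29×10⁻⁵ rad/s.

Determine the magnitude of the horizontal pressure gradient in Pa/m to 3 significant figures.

Coriolis parameter at 36°N:
f = 2Ω sin φ = 2 × 7.29×10⁻⁵ × sin 36° = 8.57×10⁻⁵ s⁻¹
Wind speed in SI: 99.1 knots = 51.0 m/s
Geostrophic balance rearranged: |∂P/∂n| = f ρ V_g
|∂P/∂n| = 8.57×10⁻⁵ × 0.715 × 51.0 = 3.12×10⁻³ Pa/m

3.12×10⁻³ Pa/m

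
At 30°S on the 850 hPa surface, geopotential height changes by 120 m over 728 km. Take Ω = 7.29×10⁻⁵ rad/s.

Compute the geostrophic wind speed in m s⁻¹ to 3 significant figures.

Coriolis parameter at 30°S:
f = 2Ω sin φ = 2 × 7.29×10⁻⁵ × sin 30° = 7.29×10⁻⁵ s⁻¹
Height gradient: |∂Z/∂n| = 120 m / 728000 m = 1.65×10⁻⁴
On a pressure surface, geostrophic balance gives V_g = (g/f)|∂Z/∂n|:
V_g = 9.81 × 1.65×10⁻⁴ / 7.29×10⁻⁵ = 22.2 m/s

22.2 m s⁻¹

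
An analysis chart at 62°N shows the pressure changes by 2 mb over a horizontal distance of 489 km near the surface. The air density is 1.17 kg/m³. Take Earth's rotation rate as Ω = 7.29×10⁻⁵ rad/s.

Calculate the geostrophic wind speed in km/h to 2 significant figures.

9.8 km/h

Coriolis parameter at 62°N:
f = 2Ω sin φ = 2 × 7.29×10⁻⁵ × sin 62° = 1.29×10⁻⁴ s⁻¹
Pressure gradient: |∂P/∂n| = 200 Pa / 489000 m = 4.09×10⁻⁴ Pa/m
Geostrophic balance (pressure-gradient force = Coriolis force):
V_g = (1/(fρ)) |∂P/∂n| = 4.09×10⁻⁴ / (1.29×10⁻⁴ × 1.17) = 2.72 m/s
Converting: 2.72 m/s × 3.6 = 9.8 km/h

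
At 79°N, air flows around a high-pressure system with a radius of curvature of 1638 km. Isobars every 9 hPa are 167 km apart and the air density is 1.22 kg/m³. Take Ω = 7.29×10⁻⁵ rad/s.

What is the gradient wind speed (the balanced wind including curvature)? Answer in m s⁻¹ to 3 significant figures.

36.6 m s⁻¹

Coriolis parameter at 79°N:
f = 2Ω sin φ = 2 × 7.29×10⁻⁵ × sin 79° = 1.43×10⁻⁴ s⁻¹
Pressure gradient: |∂P/∂n| = 900 Pa / 167000 m = 5.39×10⁻³ Pa/m
Geostrophic speed: V_g = |∂P/∂n|/(fρ) = 5.39×10⁻³/(1.43×10⁻⁴ × 1.22) = 30.9 m/s
Around a high, pressure-gradient force acts outward with centrifugal, so Coriolis balances both:
fV = (1/ρ)|∂P/∂n| + V²/R  →  V² − fR·V + fR·V_g = 0
With fR = 1.43×10⁻⁴ × 1638×10³ m = 234 m/s:
V = [fR − √((fR)² − 4 fR V_g)]/2 = [234 − √(234² − 4×234×30.9)]/2 = 36.6 m/s
Supergeostrophic (V > V_g = 30.9 m/s), as expected around a high.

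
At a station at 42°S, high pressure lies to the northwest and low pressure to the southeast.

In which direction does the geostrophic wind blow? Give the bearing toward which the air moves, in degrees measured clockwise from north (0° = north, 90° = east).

045°

The pressure-gradient force points toward the southeast (bearing 135°).
Geostrophic balance: in the Southern Hemisphere the Coriolis force deflects motion to the left, so the geostrophic wind blows 90° to the left of the pressure-gradient force (low pressure on the right).
Rotating 135° by 90° counterclockwise gives 045° — the wind blows toward the northeast.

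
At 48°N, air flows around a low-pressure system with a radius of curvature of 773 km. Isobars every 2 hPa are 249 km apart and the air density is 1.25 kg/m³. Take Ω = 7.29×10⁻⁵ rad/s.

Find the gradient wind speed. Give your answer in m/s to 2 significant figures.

Coriolis parameter at 48°N:
f = 2Ω sin φ = 2 × 7.29×10⁻⁵ × sin 48° = 1.08×10⁻⁴ s⁻¹
Pressure gradient: |∂P/∂n| = 200 Pa / 249000 m = 8.03×10⁻⁴ Pa/m
Geostrophic speed: V_g = |∂P/∂n|/(fρ) = 8.03×10⁻⁴/(1.08×10⁻⁴ × 1.25) = 5.93 m/s
Around a low, centrifugal force acts outward with Coriolis, so pressure-gradient force balances both:
(1/ρ)|∂P/∂n| = fV + V²/R  →  V² + fR·V − fR·V_g = 0
With fR = 1.08×10⁻⁴ × 773×10³ m = 83.8 m/s:
V = [−fR + √((fR)² + 4 fR V_g)]/2 = [−83.8 + √(83.8² + 4×83.8×5.93)]/2 = 5.56 m/s
Subgeostrophic (V < V_g = 5.93 m/s), as expected around a low.

5.6 m/s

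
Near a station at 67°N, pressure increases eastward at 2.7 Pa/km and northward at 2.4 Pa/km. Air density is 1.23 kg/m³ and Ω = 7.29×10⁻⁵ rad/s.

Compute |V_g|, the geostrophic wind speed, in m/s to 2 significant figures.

22 m/s

Coriolis parameter at 67°N:
f = 2Ω sin φ = 2 × 7.29×10⁻⁵ × sin 67° = 1.34×10⁻⁴ s⁻¹
Component geostrophic relations (x east, y north):
u_g = −(1/(fρ)) ∂P/∂y,  v_g = (1/(fρ)) ∂P/∂x
u_g = −(2.4×10⁻³)/(1.34×10⁻⁴ × 1.23) = −14.5 m/s;  v_g = (2.7×10⁻³)/(1.34×10⁻⁴ × 1.23) = 16.4 m/s
|V_g| = √(u_g² + v_g²) = 21.9 m/s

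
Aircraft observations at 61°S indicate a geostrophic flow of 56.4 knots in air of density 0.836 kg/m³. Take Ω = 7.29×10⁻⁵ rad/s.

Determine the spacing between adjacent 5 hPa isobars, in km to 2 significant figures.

160 km

Coriolis parameter at 61°S:
f = 2Ω sin φ = 2 × 7.29×10⁻⁵ × sin 61° = 1.28×10⁻⁴ s⁻¹
Wind speed in SI: 56.4 knots = 29.0 m/s
Geostrophic balance rearranged: |∂P/∂n| = f ρ V_g
|∂P/∂n| = 1.28×10⁻⁴ × 0.836 × 29.0 = 3.09×10⁻³ Pa/m
Isobar spacing: Δn = ΔP/|∂P/∂n| = 500 Pa / 3.09×10⁻³ Pa/m = 161648 m ≈ 160 km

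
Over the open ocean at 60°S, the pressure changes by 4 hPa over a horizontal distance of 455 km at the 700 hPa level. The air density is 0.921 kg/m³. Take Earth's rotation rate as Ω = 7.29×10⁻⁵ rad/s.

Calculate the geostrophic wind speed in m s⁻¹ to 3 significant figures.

Coriolis parameter at 60°S:
f = 2Ω sin φ = 2 × 7.29×10⁻⁵ × sin 60° = 1.26×10⁻⁴ s⁻¹
Pressure gradient: |∂P/∂n| = 400 Pa / 455000 m = 8.79×10⁻⁴ Pa/m
Geostrophic balance (pressure-gradient force = Coriolis force):
V_g = (1/(fρ)) |∂P/∂n| = 8.79×10⁻⁴ / (1.26×10⁻⁴ × 0.921) = 7.56 m/s

7.56 m s⁻¹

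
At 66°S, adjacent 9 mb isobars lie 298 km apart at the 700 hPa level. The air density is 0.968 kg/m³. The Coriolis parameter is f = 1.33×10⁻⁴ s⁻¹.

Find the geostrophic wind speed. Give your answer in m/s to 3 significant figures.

Pressure gradient: |∂P/∂n| = 900 Pa / 298000 m = 3.02×10⁻³ Pa/m
Geostrophic balance (pressure-gradient force = Coriolis force):
V_g = (1/(fρ)) |∂P/∂n| = 3.02×10⁻³ / (1.33×10⁻⁴ × 0.968) = 23.5 m/s

23.5 m/s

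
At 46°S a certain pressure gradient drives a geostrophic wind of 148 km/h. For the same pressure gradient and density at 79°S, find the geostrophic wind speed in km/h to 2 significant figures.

110 km/h

With the same pressure gradient and density, V_g ∝ 1/f ∝ 1/sin φ.
V₂ = V₁ · sin φ₁ / sin φ₂ = 148 × sin 46° / sin 79°
V₂ = 148 × 0.7193/0.9816 = 110 km/h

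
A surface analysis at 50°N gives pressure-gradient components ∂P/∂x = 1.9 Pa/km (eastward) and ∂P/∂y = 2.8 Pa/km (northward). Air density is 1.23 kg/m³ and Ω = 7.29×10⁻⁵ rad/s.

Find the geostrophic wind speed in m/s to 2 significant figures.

Coriolis parameter at 50°N:
f = 2Ω sin φ = 2 × 7.29×10⁻⁵ × sin 50° = 1.12×10⁻⁴ s⁻¹
Component geostrophic relations (x east, y north):
u_g = −(1/(fρ)) ∂P/∂y,  v_g = (1/(fρ)) ∂P/∂x
u_g = −(2.8×10⁻³)/(1.12×10⁻⁴ × 1.23) = −20.4 m/s;  v_g = (1.9×10⁻³)/(1.12×10⁻⁴ × 1.23) = 13.8 m/s
|V_g| = √(u_g² + v_g²) = 24.6 m/s

25 m/s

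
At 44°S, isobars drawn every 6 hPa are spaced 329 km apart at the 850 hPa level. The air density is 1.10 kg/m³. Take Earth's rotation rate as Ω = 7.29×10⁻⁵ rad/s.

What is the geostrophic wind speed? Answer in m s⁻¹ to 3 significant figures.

Coriolis parameter at 44°S:
f = 2Ω sin φ = 2 × 7.29×10⁻⁵ × sin 44° = 1.01×10⁻⁴ s⁻¹
Pressure gradient: |∂P/∂n| = 600 Pa / 329000 m = 1.82×10⁻³ Pa/m
Geostrophic balance (pressure-gradient force = Coriolis force):
V_g = (1/(fρ)) |∂P/∂n| = 1.82×10⁻³ / (1.01×10⁻⁴ × 1.10) = 16.4 m/s

16.4 m s⁻¹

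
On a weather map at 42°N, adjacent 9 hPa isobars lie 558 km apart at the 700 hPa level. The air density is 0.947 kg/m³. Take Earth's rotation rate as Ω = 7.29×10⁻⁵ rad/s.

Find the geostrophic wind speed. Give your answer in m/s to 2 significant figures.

17 m/s

Coriolis parameter at 42°N:
f = 2Ω sin φ = 2 × 7.29×10⁻⁵ × sin 42° = 9.76×10⁻⁵ s⁻¹
Pressure gradient: |∂P/∂n| = 900 Pa / 558000 m = 1.61×10⁻³ Pa/m
Geostrophic balance (pressure-gradient force = Coriolis force):
V_g = (1/(fρ)) |∂P/∂n| = 1.61×10⁻³ / (9.76×10⁻⁵ × 0.947) = 17.5 m/s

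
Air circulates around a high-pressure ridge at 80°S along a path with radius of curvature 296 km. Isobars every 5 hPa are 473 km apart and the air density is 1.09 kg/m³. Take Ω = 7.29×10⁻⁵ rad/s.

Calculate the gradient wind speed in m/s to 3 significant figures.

Coriolis parameter at 80°S:
f = 2Ω sin φ = 2 × 7.29×10⁻⁵ × sin 80° = 1.44×10⁻⁴ s⁻¹
Pressure gradient: |∂P/∂n| = 500 Pa / 473000 m = 1.06×10⁻³ Pa/m
Geostrophic speed: V_g = |∂P/∂n|/(fρ) = 1.06×10⁻³/(1.44×10⁻⁴ × 1.09) = 6.75 m/s
Around a high, pressure-gradient force acts outward with centrifugal, so Coriolis balances both:
fV = (1/ρ)|∂P/∂n| + V²/R  →  V² − fR·V + fR·V_g = 0
With fR = 1.44×10⁻⁴ × 296×10³ m = 42.5 m/s:
V = [fR − √((fR)² − 4 fR V_g)]/2 = [42.5 − √(42.5² − 4×42.5×6.75)]/2 = 8.42 m/s
Supergeostrophic (V > V_g = 6.75 m/s), as expected around a high.

8.42 m/s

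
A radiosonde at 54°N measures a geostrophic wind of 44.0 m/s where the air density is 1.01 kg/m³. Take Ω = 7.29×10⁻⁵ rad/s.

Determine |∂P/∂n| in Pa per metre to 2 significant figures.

5.2×10⁻³ Pa/m

Coriolis parameter at 54°N:
f = 2Ω sin φ = 2 × 7.29×10⁻⁵ × sin 54° = 1.18×10⁻⁴ s⁻¹
Geostrophic balance rearranged: |∂P/∂n| = f ρ V_g
|∂P/∂n| = 1.18×10⁻⁴ × 1.01 × 44.0 = 5.24×10⁻³ Pa/m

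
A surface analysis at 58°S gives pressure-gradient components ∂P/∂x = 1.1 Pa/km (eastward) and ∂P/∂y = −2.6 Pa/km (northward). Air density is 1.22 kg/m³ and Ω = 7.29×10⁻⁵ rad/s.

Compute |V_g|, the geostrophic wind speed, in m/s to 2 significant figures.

19 m/s

Coriolis parameter at 58°S:
f = 2Ω sin φ = 2 × 7.29×10⁻⁵ × sin 58° = 1.24×10⁻⁴ s⁻¹
In the Southern Hemisphere f is negative: f = −1.24×10⁻⁴ s⁻¹.
Component geostrophic relations (x east, y north):
u_g = −(1/(fρ)) ∂P/∂y,  v_g = (1/(fρ)) ∂P/∂x
u_g = −(−2.6×10⁻³)/(−1.24×10⁻⁴ × 1.22) = −17.2 m/s;  v_g = (1.1×10⁻³)/(−1.24×10⁻⁴ × 1.22) = −7.29 m/s
|V_g| = √(u_g² + v_g²) = 18.7 m/s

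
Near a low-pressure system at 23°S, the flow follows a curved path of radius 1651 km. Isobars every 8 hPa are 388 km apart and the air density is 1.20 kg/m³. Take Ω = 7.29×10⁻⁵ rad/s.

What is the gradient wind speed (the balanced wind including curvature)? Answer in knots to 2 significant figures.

Coriolis parameter at 23°S:
f = 2Ω sin φ = 2 × 7.29×10⁻⁵ × sin 23° = 5.70×10⁻⁵ s⁻¹
Pressure gradient: |∂P/∂n| = 800 Pa / 388000 m = 2.06×10⁻³ Pa/m
Geostrophic speed: V_g = |∂P/∂n|/(fρ) = 2.06×10⁻³/(5.70×10⁻⁵ × 1.20) = 30.2 m/s
Around a low, centrifugal force acts outward with Coriolis, so pressure-gradient force balances both:
(1/ρ)|∂P/∂n| = fV + V²/R  →  V² + fR·V − fR·V_g = 0
With fR = 5.70×10⁻⁵ × 1651×10³ m = 94.1 m/s:
V = [−fR + √((fR)² + 4 fR V_g)]/2 = [−94.1 + √(94.1² + 4×94.1×30.2)]/2 = 24 m/s
Subgeostrophic (V < V_g = 30.2 m/s), as expected around a low.
Converting: 24 m/s × 1.944 = 47 knots

47 knots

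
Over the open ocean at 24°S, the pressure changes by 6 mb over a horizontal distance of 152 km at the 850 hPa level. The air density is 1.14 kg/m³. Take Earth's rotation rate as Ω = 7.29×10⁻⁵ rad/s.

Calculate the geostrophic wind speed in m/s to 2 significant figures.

58 m/s

Coriolis parameter at 24°S:
f = 2Ω sin φ = 2 × 7.29×10⁻⁵ × sin 24° = 5.93×10⁻⁵ s⁻¹
Pressure gradient: |∂P/∂n| = 600 Pa / 152000 m = 3.95×10⁻³ Pa/m
Geostrophic balance (pressure-gradient force = Coriolis force):
V_g = (1/(fρ)) |∂P/∂n| = 3.95×10⁻³ / (5.93×10⁻⁵ × 1.14) = 58.4 m/s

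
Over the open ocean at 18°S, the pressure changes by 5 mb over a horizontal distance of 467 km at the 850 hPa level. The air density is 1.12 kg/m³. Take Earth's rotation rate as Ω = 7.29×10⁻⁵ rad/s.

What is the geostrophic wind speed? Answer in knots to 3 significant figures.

Coriolis parameter at 18°S:
f = 2Ω sin φ = 2 × 7.29×10⁻⁵ × sin 18° = 4.51×10⁻⁵ s⁻¹
Pressure gradient: |∂P/∂n| = 500 Pa / 467000 m = 1.07×10⁻³ Pa/m
Geostrophic balance (pressure-gradient force = Coriolis force):
V_g = (1/(fρ)) |∂P/∂n| = 1.07×10⁻³ / (4.51×10⁻⁵ × 1.12) = 21.2 m/s
Converting: 21.2 m/s × 1.944 = 41.2 knots

41.2 knots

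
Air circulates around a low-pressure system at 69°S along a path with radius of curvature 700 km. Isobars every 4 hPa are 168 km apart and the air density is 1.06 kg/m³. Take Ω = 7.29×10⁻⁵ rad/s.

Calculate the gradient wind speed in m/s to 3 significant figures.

Coriolis parameter at 69°S:
f = 2Ω sin φ = 2 × 7.29×10⁻⁵ × sin 69° = 1.36×10⁻⁴ s⁻¹
Pressure gradient: |∂P/∂n| = 400 Pa / 168000 m = 2.38×10⁻³ Pa/m
Geostrophic speed: V_g = |∂P/∂n|/(fρ) = 2.38×10⁻³/(1.36×10⁻⁴ × 1.06) = 16.5 m/s
Around a low, centrifugal force acts outward with Coriolis, so pressure-gradient force balances both:
(1/ρ)|∂P/∂n| = fV + V²/R  →  V² + fR·V − fR·V_g = 0
With fR = 1.36×10⁻⁴ × 700×10³ m = 95.3 m/s:
V = [−fR + √((fR)² + 4 fR V_g)]/2 = [−95.3 + √(95.3² + 4×95.3×16.5)]/2 = 14.3 m/s
Subgeostrophic (V < V_g = 16.5 m/s), as expected around a low.

14.3 m/s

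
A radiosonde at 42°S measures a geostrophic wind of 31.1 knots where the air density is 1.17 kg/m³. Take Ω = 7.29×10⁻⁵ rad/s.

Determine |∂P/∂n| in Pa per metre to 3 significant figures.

Coriolis parameter at 42°S:
f = 2Ω sin φ = 2 × 7.29×10⁻⁵ × sin 42° = 9.76×10⁻⁵ s⁻¹
Wind speed in SI: 31.1 knots = 16.0 m/s
Geostrophic balance rearranged: |∂P/∂n| = f ρ V_g
|∂P/∂n| = 9.76×10⁻⁵ × 1.17 × 16.0 = 1.83×10⁻³ Pa/m

1.83×10⁻³ Pa/m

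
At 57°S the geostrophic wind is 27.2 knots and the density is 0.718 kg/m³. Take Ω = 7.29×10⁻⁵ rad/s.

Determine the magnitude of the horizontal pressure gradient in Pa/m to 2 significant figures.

1.2×10⁻³ Pa/m

Coriolis parameter at 57°S:
f = 2Ω sin φ = 2 × 7.29×10⁻⁵ × sin 57° = 1.22×10⁻⁴ s⁻¹
Wind speed in SI: 27.2 knots = 14.0 m/s
Geostrophic balance rearranged: |∂P/∂n| = f ρ V_g
|∂P/∂n| = 1.22×10⁻⁴ × 0.718 × 14.0 = 1.23×10⁻³ Pa/m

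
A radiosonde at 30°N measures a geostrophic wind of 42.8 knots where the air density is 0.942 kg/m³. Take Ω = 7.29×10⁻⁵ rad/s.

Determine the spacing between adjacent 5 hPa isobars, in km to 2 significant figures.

Coriolis parameter at 30°N:
f = 2Ω sin φ = 2 × 7.29×10⁻⁵ × sin 30° = 7.29×10⁻⁵ s⁻¹
Wind speed in SI: 42.8 knots = 22.0 m/s
Geostrophic balance rearranged: |∂P/∂n| = f ρ V_g
|∂P/∂n| = 7.29×10⁻⁵ × 0.942 × 22.0 = 1.51×10⁻³ Pa/m
Isobar spacing: Δn = ΔP/|∂P/∂n| = 500 Pa / 1.51×10⁻³ Pa/m = 330681 m ≈ 330 km

330 km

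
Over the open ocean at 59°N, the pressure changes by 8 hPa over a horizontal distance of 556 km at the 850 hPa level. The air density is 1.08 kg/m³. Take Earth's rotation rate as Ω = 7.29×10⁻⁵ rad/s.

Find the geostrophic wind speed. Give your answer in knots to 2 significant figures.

21 knots

Coriolis parameter at 59°N:
f = 2Ω sin φ = 2 × 7.29×10⁻⁵ × sin 59° = 1.25×10⁻⁴ s⁻¹
Pressure gradient: |∂P/∂n| = 800 Pa / 556000 m = 1.44×10⁻³ Pa/m
Geostrophic balance (pressure-gradient force = Coriolis force):
V_g = (1/(fρ)) |∂P/∂n| = 1.44×10⁻³ / (1.25×10⁻⁴ × 1.08) = 10.7 m/s
Converting: 10.7 m/s × 1.944 = 21 knots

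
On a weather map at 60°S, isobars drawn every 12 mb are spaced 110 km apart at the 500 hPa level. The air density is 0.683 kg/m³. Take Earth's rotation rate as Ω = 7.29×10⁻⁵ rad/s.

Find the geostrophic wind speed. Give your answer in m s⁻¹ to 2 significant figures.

Coriolis parameter at 60°S:
f = 2Ω sin φ = 2 × 7.29×10⁻⁵ × sin 60° = 1.26×10⁻⁴ s⁻¹
Pressure gradient: |∂P/∂n| = 1200 Pa / 110000 m = 1.09×10⁻² Pa/m
Geostrophic balance (pressure-gradient force = Coriolis force):
V_g = (1/(fρ)) |∂P/∂n| = 1.09×10⁻² / (1.26×10⁻⁴ × 0.683) = 126 m/s

130 m s⁻¹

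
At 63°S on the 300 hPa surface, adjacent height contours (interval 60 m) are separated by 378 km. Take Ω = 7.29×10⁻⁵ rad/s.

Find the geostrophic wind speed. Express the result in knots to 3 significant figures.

Coriolis parameter at 63°S:
f = 2Ω sin φ = 2 × 7.29×10⁻⁵ × sin 63° = 1.30×10⁻⁴ s⁻¹
Height gradient: |∂Z/∂n| = 60 m / 378000 m = 1.59×10⁻⁴
On a pressure surface, geostrophic balance gives V_g = (g/f)|∂Z/∂n|:
V_g = 9.81 × 1.59×10⁻⁴ / 1.30×10⁻⁴ = 12.0 m/s
Converting: 12.0 m/s × 1.944 = 23.3 knots

23.3 knots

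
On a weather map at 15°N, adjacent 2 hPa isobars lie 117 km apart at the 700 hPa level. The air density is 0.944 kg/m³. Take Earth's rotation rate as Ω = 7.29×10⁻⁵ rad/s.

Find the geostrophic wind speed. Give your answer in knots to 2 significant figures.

93 knots

Coriolis parameter at 15°N:
f = 2Ω sin φ = 2 × 7.29×10⁻⁵ × sin 15° = 3.77×10⁻⁵ s⁻¹
Pressure gradient: |∂P/∂n| = 200 Pa / 117000 m = 1.71×10⁻³ Pa/m
Geostrophic balance (pressure-gradient force = Coriolis force):
V_g = (1/(fρ)) |∂P/∂n| = 1.71×10⁻³ / (3.77×10⁻⁵ × 0.944) = 48.0 m/s
Converting: 48.0 m/s × 1.944 = 93 knots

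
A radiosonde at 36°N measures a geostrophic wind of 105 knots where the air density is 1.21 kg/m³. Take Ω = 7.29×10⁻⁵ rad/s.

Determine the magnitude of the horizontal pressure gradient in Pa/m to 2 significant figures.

5.6×10⁻³ Pa/m

Coriolis parameter at 36°N:
f = 2Ω sin φ = 2 × 7.29×10⁻⁵ × sin 36° = 8.57×10⁻⁵ s⁻¹
Wind speed in SI: 105 knots = 54.0 m/s
Geostrophic balance rearranged: |∂P/∂n| = f ρ V_g
|∂P/∂n| = 8.57×10⁻⁵ × 1.21 × 54.0 = 5.60×10⁻³ Pa/m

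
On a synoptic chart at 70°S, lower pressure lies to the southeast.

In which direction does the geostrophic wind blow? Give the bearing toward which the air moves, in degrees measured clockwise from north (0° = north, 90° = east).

045°

The pressure-gradient force points toward the southeast (bearing 135°).
Geostrophic balance: in the Southern Hemisphere the Coriolis force deflects motion to the left, so the geostrophic wind blows 90° to the left of the pressure-gradient force (low pressure on the right).
Rotating 135° by 90° counterclockwise gives 045° — the wind blows toward the northeast.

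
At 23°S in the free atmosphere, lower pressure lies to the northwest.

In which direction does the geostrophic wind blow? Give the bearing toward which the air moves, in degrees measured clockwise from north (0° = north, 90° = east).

The pressure-gradient force points toward the northwest (bearing 315°).
Geostrophic balance: in the Southern Hemisphere the Coriolis force deflects motion to the left, so the geostrophic wind blows 90° to the left of the pressure-gradient force (low pressure on the right).
Rotating 315° by 90° counterclockwise gives 225° — the wind blows toward the southwest.

225°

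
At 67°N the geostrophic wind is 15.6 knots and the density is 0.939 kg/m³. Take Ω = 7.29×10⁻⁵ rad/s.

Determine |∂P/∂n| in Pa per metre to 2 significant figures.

1.0×10⁻³ Pa/m

Coriolis parameter at 67°N:
f = 2Ω sin φ = 2 × 7.29×10⁻⁵ × sin 67° = 1.34×10⁻⁴ s⁻¹
Wind speed in SI: 15.6 knots = 8.03 m/s
Geostrophic balance rearranged: |∂P/∂n| = f ρ V_g
|∂P/∂n| = 1.34×10⁻⁴ × 0.939 × 8.03 = 1.01×10⁻³ Pa/m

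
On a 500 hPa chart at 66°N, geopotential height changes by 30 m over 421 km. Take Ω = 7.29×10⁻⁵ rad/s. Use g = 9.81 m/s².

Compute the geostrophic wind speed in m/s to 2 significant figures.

5.2 m/s

Coriolis parameter at 66°N:
f = 2Ω sin φ = 2 × 7.29×10⁻⁵ × sin 66° = 1.33×10⁻⁴ s⁻¹
Height gradient: |∂Z/∂n| = 30 m / 421000 m = 7.13×10⁻⁵
On a pressure surface, geostrophic balance gives V_g = (g/f)|∂Z/∂n|:
V_g = 9.81 × 7.13×10⁻⁵ / 1.33×10⁻⁴ = 5.25 m/s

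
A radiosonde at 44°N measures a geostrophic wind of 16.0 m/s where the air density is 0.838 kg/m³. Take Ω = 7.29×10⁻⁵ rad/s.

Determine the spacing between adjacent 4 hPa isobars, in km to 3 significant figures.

Coriolis parameter at 44°N:
f = 2Ω sin φ = 2 × 7.29×10⁻⁵ × sin 44° = 1.01×10⁻⁴ s⁻¹
Geostrophic balance rearranged: |∂P/∂n| = f ρ V_g
|∂P/∂n| = 1.01×10⁻⁴ × 0.838 × 16.0 = 1.36×10⁻³ Pa/m
Isobar spacing: Δn = ΔP/|∂P/∂n| = 400 Pa / 1.36×10⁻³ Pa/m = 294556 m ≈ 295 km

295 km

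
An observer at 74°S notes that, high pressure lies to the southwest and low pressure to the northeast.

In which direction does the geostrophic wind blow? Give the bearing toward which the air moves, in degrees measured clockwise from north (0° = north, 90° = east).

The pressure-gradient force points toward the northeast (bearing 045°).
Geostrophic balance: in the Southern Hemisphere the Coriolis force deflects motion to the left, so the geostrophic wind blows 90° to the left of the pressure-gradient force (low pressure on the right).
Rotating 045° by 90° counterclockwise gives 315° — the wind blows toward the northwest.

315°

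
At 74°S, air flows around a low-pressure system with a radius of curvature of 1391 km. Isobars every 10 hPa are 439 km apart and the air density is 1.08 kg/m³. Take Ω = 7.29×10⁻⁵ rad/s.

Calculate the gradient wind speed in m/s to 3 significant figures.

Coriolis parameter at 74°S:
f = 2Ω sin φ = 2 × 7.29×10⁻⁵ × sin 74° = 1.40×10⁻⁴ s⁻¹
Pressure gradient: |∂P/∂n| = 1000 Pa / 439000 m = 2.28×10⁻³ Pa/m
Geostrophic speed: V_g = |∂P/∂n|/(fρ) = 2.28×10⁻³/(1.40×10⁻⁴ × 1.08) = 15.0 m/s
Around a low, centrifugal force acts outward with Coriolis, so pressure-gradient force balances both:
(1/ρ)|∂P/∂n| = fV + V²/R  →  V² + fR·V − fR·V_g = 0
With fR = 1.40×10⁻⁴ × 1391×10³ m = 195 m/s:
V = [−fR + √((fR)² + 4 fR V_g)]/2 = [−195 + √(195² + 4×195×15)]/2 = 14 m/s
Subgeostrophic (V < V_g = 15 m/s), as expected around a low.

14.0 m/s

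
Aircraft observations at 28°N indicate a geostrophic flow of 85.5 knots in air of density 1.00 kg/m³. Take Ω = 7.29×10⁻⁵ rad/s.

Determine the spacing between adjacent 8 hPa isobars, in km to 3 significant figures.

266 km

Coriolis parameter at 28°N:
f = 2Ω sin φ = 2 × 7.29×10⁻⁵ × sin 28° = 6.84×10⁻⁵ s⁻¹
Wind speed in SI: 85.5 knots = 44.0 m/s
Geostrophic balance rearranged: |∂P/∂n| = f ρ V_g
|∂P/∂n| = 6.84×10⁻⁵ × 1.00 × 44.0 = 3.01×10⁻³ Pa/m
Isobar spacing: Δn = ΔP/|∂P/∂n| = 800 Pa / 3.01×10⁻³ Pa/m = 265717 m ≈ 266 km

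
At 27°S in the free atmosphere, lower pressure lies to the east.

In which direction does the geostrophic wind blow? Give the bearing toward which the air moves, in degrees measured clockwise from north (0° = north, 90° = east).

000°

The pressure-gradient force points toward the east (bearing 090°).
Geostrophic balance: in the Southern Hemisphere the Coriolis force deflects motion to the left, so the geostrophic wind blows 90° to the left of the pressure-gradient force (low pressure on the right).
Rotating 090° by 90° counterclockwise gives 000° — the wind blows toward the north.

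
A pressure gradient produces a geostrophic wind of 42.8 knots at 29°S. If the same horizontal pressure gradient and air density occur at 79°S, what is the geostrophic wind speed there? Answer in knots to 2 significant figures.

With the same pressure gradient and density, V_g ∝ 1/f ∝ 1/sin φ.
V₂ = V₁ · sin φ₁ / sin φ₂ = 42.8 × sin 29° / sin 79°
V₂ = 42.8 × 0.4848/0.9816 = 21 knots

21 knots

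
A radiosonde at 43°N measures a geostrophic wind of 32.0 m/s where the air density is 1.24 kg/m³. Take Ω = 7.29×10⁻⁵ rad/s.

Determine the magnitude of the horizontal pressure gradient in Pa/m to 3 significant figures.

3.95×10⁻³ Pa/m

Coriolis parameter at 43°N:
f = 2Ω sin φ = 2 × 7.29×10⁻⁵ × sin 43° = 9.94×10⁻⁵ s⁻¹
Geostrophic balance rearranged: |∂P/∂n| = f ρ V_g
|∂P/∂n| = 9.94×10⁻⁵ × 1.24 × 32.0 = 3.95×10⁻³ Pa/m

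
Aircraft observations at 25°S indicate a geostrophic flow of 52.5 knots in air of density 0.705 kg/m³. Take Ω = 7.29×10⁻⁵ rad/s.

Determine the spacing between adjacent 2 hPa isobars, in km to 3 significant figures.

170 km

Coriolis parameter at 25°S:
f = 2Ω sin φ = 2 × 7.29×10⁻⁵ × sin 25° = 6.16×10⁻⁵ s⁻¹
Wind speed in SI: 52.5 knots = 27.0 m/s
Geostrophic balance rearranged: |∂P/∂n| = f ρ V_g
|∂P/∂n| = 6.16×10⁻⁵ × 0.705 × 27.0 = 1.17×10⁻³ Pa/m
Isobar spacing: Δn = ΔP/|∂P/∂n| = 200 Pa / 1.17×10⁻³ Pa/m = 170466 m ≈ 170 km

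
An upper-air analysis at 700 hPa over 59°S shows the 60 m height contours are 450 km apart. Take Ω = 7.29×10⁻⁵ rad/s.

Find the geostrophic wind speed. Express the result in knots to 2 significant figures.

Coriolis parameter at 59°S:
f = 2Ω sin φ = 2 × 7.29×10⁻⁵ × sin 59° = 1.25×10⁻⁴ s⁻¹
Height gradient: |∂Z/∂n| = 60 m / 450000 m = 1.33×10⁻⁴
On a pressure surface, geostrophic balance gives V_g = (g/f)|∂Z/∂n|:
V_g = 9.81 × 1.33×10⁻⁴ / 1.25×10⁻⁴ = 10.5 m/s
Converting: 10.5 m/s × 1.944 = 20 knots

20 knots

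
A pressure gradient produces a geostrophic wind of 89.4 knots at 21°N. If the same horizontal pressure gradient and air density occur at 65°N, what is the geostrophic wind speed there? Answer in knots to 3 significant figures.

With the same pressure gradient and density, V_g ∝ 1/f ∝ 1/sin φ.
V₂ = V₁ · sin φ₁ / sin φ₂ = 89.4 × sin 21° / sin 65°
V₂ = 89.4 × 0.3584/0.9063 = 35.4 knots

35.4 knots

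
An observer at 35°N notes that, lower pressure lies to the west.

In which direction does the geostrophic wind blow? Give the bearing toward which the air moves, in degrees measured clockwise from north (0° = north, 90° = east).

The pressure-gradient force points toward the west (bearing 270°).
Geostrophic balance: in the Northern Hemisphere the Coriolis force deflects motion to the right, so the geostrophic wind blows 90° to the right of the pressure-gradient force (low pressure on the left).
Rotating 270° by 90° clockwise gives 000° — the wind blows toward the north.

000°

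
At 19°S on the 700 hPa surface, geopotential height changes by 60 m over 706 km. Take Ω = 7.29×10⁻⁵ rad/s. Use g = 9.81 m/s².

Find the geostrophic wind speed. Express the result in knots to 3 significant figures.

34.1 knots

Coriolis parameter at 19°S:
f = 2Ω sin φ = 2 × 7.29×10⁻⁵ × sin 19° = 4.75×10⁻⁵ s⁻¹
Height gradient: |∂Z/∂n| = 60 m / 706000 m = 8.50×10⁻⁵
On a pressure surface, geostrophic balance gives V_g = (g/f)|∂Z/∂n|:
V_g = 9.81 × 8.50×10⁻⁵ / 4.75×10⁻⁵ = 17.6 m/s
Converting: 17.6 m/s × 1.944 = 34.1 knots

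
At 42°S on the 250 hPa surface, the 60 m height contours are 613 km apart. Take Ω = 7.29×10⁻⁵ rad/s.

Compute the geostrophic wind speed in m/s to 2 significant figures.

9.8 m/s

Coriolis parameter at 42°S:
f = 2Ω sin φ = 2 × 7.29×10⁻⁵ × sin 42° = 9.76×10⁻⁵ s⁻¹
Height gradient: |∂Z/∂n| = 60 m / 613000 m = 9.79×10⁻⁵
On a pressure surface, geostrophic balance gives V_g = (g/f)|∂Z/∂n|:
V_g = 9.81 × 9.79×10⁻⁵ / 9.76×10⁻⁵ = 9.84 m/s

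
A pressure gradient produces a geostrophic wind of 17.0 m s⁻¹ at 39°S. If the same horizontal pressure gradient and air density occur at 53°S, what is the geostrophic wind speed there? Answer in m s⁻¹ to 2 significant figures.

With the same pressure gradient and density, V_g ∝ 1/f ∝ 1/sin φ.
V₂ = V₁ · sin φ₁ / sin φ₂ = 17.0 × sin 39° / sin 53°
V₂ = 17.0 × 0.6293/0.7986 = 13 m s⁻¹

13 m s⁻¹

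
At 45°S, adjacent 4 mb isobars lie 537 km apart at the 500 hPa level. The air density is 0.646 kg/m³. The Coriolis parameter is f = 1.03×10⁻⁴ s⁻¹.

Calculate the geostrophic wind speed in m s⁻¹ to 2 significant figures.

Pressure gradient: |∂P/∂n| = 400 Pa / 537000 m = 7.45×10⁻⁴ Pa/m
Geostrophic balance (pressure-gradient force = Coriolis force):
V_g = (1/(fρ)) |∂P/∂n| = 7.45×10⁻⁴ / (1.03×10⁻⁴ × 0.646) = 11.2 m/s

11 m s⁻¹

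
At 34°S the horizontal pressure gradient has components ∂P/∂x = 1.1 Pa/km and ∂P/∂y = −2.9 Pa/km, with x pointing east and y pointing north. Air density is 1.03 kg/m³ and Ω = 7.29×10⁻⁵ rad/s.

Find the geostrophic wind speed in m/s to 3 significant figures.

36.9 m/s

Coriolis parameter at 34°S:
f = 2Ω sin φ = 2 × 7.29×10⁻⁵ × sin 34° = 8.15×10⁻⁵ s⁻¹
In the Southern Hemisphere f is negative: f = −8.15×10⁻⁵ s⁻¹.
Component geostrophic relations (x east, y north):
u_g = −(1/(fρ)) ∂P/∂y,  v_g = (1/(fρ)) ∂P/∂x
u_g = −(−2.9×10⁻³)/(−8.15×10⁻⁵ × 1.03) = −34.5 m/s;  v_g = (1.1×10⁻³)/(−8.15×10⁻⁵ × 1.03) = −13.1 m/s
|V_g| = √(u_g² + v_g²) = 36.9 m/s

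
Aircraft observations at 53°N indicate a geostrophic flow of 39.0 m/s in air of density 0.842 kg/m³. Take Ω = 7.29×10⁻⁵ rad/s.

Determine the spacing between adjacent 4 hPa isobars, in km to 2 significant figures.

Coriolis parameter at 53°N:
f = 2Ω sin φ = 2 × 7.29×10⁻⁵ × sin 53° = 1.16×10⁻⁴ s⁻¹
Geostrophic balance rearranged: |∂P/∂n| = f ρ V_g
|∂P/∂n| = 1.16×10⁻⁴ × 0.842 × 39.0 = 3.82×10⁻³ Pa/m
Isobar spacing: Δn = ΔP/|∂P/∂n| = 400 Pa / 3.82×10⁻³ Pa/m = 104611 m ≈ 100 km

100 km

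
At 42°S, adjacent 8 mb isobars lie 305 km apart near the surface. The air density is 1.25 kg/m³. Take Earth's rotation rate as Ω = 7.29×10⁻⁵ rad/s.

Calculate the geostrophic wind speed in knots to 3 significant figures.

41.8 knots

Coriolis parameter at 42°S:
f = 2Ω sin φ = 2 × 7.29×10⁻⁵ × sin 42° = 9.76×10⁻⁵ s⁻¹
Pressure gradient: |∂P/∂n| = 800 Pa / 305000 m = 2.62×10⁻³ Pa/m
Geostrophic balance (pressure-gradient force = Coriolis force):
V_g = (1/(fρ)) |∂P/∂n| = 2.62×10⁻³ / (9.76×10⁻⁵ × 1.25) = 21.5 m/s
Converting: 21.5 m/s × 1.944 = 41.8 knots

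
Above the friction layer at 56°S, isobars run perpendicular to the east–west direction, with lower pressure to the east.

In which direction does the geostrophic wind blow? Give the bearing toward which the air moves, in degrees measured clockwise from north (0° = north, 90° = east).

The pressure-gradient force points toward the east (bearing 090°).
Geostrophic balance: in the Southern Hemisphere the Coriolis force deflects motion to the left, so the geostrophic wind blows 90° to the left of the pressure-gradient force (low pressure on the right).
Rotating 090° by 90° counterclockwise gives 000° — the wind blows toward the north.

000°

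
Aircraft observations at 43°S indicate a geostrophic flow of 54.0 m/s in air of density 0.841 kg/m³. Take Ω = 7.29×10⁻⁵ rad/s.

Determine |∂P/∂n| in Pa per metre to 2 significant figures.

4.5×10⁻³ Pa/m

Coriolis parameter at 43°S:
f = 2Ω sin φ = 2 × 7.29×10⁻⁵ × sin 43° = 9.94×10⁻⁵ s⁻¹
Geostrophic balance rearranged: |∂P/∂n| = f ρ V_g
|∂P/∂n| = 9.94×10⁻⁵ × 0.841 × 54.0 = 4.52×10⁻³ Pa/m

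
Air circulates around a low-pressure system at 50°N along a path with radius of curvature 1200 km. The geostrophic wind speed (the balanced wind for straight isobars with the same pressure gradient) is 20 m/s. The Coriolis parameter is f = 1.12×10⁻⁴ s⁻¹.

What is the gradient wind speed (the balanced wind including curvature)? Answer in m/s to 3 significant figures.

Around a low, centrifugal force acts outward with Coriolis, so pressure-gradient force balances both:
(1/ρ)|∂P/∂n| = fV + V²/R  →  V² + fR·V − fR·V_g = 0
With fR = 1.12×10⁻⁴ × 1200×10³ m = 134 m/s:
V = [−fR + √((fR)² + 4 fR V_g)]/2 = [−134 + √(134² + 4×134×20)]/2 = 17.7 m/s
Subgeostrophic (V < V_g = 20 m/s), as expected around a low.

17.7 m/s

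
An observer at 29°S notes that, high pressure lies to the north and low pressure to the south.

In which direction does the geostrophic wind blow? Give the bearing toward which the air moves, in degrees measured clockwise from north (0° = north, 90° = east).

090°

The pressure-gradient force points toward the south (bearing 180°).
Geostrophic balance: in the Southern Hemisphere the Coriolis force deflects motion to the left, so the geostrophic wind blows 90° to the left of the pressure-gradient force (low pressure on the right).
Rotating 180° by 90° counterclockwise gives 090° — the wind blows toward the east.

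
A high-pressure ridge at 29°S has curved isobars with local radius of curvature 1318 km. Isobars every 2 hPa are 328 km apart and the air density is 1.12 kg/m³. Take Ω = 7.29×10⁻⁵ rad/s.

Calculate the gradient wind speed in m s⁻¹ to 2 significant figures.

Coriolis parameter at 29°S:
f = 2Ω sin φ = 2 × 7.29×10⁻⁵ × sin 29° = 7.07×10⁻⁵ s⁻¹
Pressure gradient: |∂P/∂n| = 200 Pa / 328000 m = 6.10×10⁻⁴ Pa/m
Geostrophic speed: V_g = |∂P/∂n|/(fρ) = 6.10×10⁻⁴/(7.07×10⁻⁵ × 1.12) = 7.70 m/s
Around a high, pressure-gradient force acts outward with centrifugal, so Coriolis balances both:
fV = (1/ρ)|∂P/∂n| + V²/R  →  V² − fR·V + fR·V_g = 0
With fR = 7.07×10⁻⁵ × 1318×10³ m = 93.2 m/s:
V = [fR − √((fR)² − 4 fR V_g)]/2 = [93.2 − √(93.2² − 4×93.2×7.7)]/2 = 8.47 m/s
Supergeostrophic (V > V_g = 7.7 m/s), as expected around a high.

8.5 m s⁻¹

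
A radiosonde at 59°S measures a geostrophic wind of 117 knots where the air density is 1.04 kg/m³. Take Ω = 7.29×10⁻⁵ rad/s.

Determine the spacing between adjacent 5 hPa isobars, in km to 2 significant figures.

64 km

Coriolis parameter at 59°S:
f = 2Ω sin φ = 2 × 7.29×10⁻⁵ × sin 59° = 1.25×10⁻⁴ s⁻¹
Wind speed in SI: 117 knots = 60.2 m/s
Geostrophic balance rearranged: |∂P/∂n| = f ρ V_g
|∂P/∂n| = 1.25×10⁻⁴ × 1.04 × 60.2 = 7.82×10⁻³ Pa/m
Isobar spacing: Δn = ΔP/|∂P/∂n| = 500 Pa / 7.82×10⁻³ Pa/m = 63913 m ≈ 64 km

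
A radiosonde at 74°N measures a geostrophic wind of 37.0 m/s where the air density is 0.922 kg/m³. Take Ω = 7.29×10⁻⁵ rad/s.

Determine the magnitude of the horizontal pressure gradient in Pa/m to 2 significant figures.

Coriolis parameter at 74°N:
f = 2Ω sin φ = 2 × 7.29×10⁻⁵ × sin 74° = 1.40×10⁻⁴ s⁻¹
Geostrophic balance rearranged: |∂P/∂n| = f ρ V_g
|∂P/∂n| = 1.40×10⁻⁴ × 0.922 × 37.0 = 4.78×10⁻³ Pa/m

4.8×10⁻³ Pa/m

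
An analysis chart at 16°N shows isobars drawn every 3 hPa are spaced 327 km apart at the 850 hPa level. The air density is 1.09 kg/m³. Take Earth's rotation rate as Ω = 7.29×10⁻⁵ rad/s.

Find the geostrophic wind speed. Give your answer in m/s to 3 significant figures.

20.9 m/s

Coriolis parameter at 16°N:
f = 2Ω sin φ = 2 × 7.29×10⁻⁵ × sin 16° = 4.02×10⁻⁵ s⁻¹
Pressure gradient: |∂P/∂n| = 300 Pa / 327000 m = 9.17×10⁻⁴ Pa/m
Geostrophic balance (pressure-gradient force = Coriolis force):
V_g = (1/(fρ)) |∂P/∂n| = 9.17×10⁻⁴ / (4.02×10⁻⁵ × 1.09) = 20.9 m/s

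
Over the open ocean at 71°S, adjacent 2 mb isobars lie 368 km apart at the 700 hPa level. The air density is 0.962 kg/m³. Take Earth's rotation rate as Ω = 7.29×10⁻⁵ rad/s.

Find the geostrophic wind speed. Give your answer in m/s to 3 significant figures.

4.10 m/s

Coriolis parameter at 71°S:
f = 2Ω sin φ = 2 × 7.29×10⁻⁵ × sin 71° = 1.38×10⁻⁴ s⁻¹
Pressure gradient: |∂P/∂n| = 200 Pa / 368000 m = 5.43×10⁻⁴ Pa/m
Geostrophic balance (pressure-gradient force = Coriolis force):
V_g = (1/(fρ)) |∂P/∂n| = 5.43×10⁻⁴ / (1.38×10⁻⁴ × 0.962) = 4.10 m/s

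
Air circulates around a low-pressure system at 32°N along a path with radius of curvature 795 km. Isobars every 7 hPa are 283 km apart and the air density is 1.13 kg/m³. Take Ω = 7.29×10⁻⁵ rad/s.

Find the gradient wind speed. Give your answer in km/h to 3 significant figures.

Coriolis parameter at 32°N:
f = 2Ω sin φ = 2 × 7.29×10⁻⁵ × sin 32° = 7.73×10⁻⁵ s⁻¹
Pressure gradient: |∂P/∂n| = 700 Pa / 283000 m = 2.47×10⁻³ Pa/m
Geostrophic speed: V_g = |∂P/∂n|/(fρ) = 2.47×10⁻³/(7.73×10⁻⁵ × 1.13) = 28.3 m/s
Around a low, centrifugal force acts outward with Coriolis, so pressure-gradient force balances both:
(1/ρ)|∂P/∂n| = fV + V²/R  →  V² + fR·V − fR·V_g = 0
With fR = 7.73×10⁻⁵ × 795×10³ m = 61.4 m/s:
V = [−fR + √((fR)² + 4 fR V_g)]/2 = [−61.4 + √(61.4² + 4×61.4×28.3)]/2 = 21.1 m/s
Subgeostrophic (V < V_g = 28.3 m/s), as expected around a low.
Converting: 21.1 m/s × 3.6 = 75.9 km/h

75.9 km/h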